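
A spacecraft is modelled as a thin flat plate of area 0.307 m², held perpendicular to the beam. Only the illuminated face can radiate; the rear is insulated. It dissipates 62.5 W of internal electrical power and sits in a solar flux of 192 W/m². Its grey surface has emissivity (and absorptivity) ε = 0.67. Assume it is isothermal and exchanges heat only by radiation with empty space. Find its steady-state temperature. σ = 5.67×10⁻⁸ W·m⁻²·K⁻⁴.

At steady state, absorbed solar power + internal power = radiated power.
Absorbed: α·S·A_cross = 0.67·192·0.3070 = 39.49 W (cross-section A).
Total input = 39.49 + 62.5 = 102.0 W.
Radiated: εσ·A_surf·T⁴ with A_surf = A = 0.3070 m².
T⁴ = 102.0/(0.67·5.67×10⁻⁸·0.3070) = 8.745×10⁹ K⁴.

T ≈ 306 K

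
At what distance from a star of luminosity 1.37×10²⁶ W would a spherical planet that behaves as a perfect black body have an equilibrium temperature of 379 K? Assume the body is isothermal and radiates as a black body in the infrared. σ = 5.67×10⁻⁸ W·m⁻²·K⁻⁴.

d ≈ 4.83×10¹⁰ m

For an isothermal black-emitting sphere, (1−a)S·πr² = σ·4πr²·T⁴ ⇒ S = 4σT⁴/(1−a).
S = 4·5.67×10⁻⁸·(379)⁴/1.00 = 4680 W/m².
Flux falls as S = L/(4πd²), so d = √(L/(4πS)) = √(1.37×10²⁶/(4π·4680)).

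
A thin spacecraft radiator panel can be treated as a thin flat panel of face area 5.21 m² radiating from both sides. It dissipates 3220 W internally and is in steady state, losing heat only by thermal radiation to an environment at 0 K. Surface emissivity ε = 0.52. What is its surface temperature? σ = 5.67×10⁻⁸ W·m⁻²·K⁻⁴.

Steady state: internal power = radiated power, P = εσA T⁴.
Radiating area A = 2·5.21 = 10.42 m².
T⁴ = P/(εσA) = 3220/(0.52·5.67×10⁻⁸·10.42) = 1.048×10¹⁰ K⁴.
T = (1.048×10¹⁰)^(1/4).

T ≈ 320 K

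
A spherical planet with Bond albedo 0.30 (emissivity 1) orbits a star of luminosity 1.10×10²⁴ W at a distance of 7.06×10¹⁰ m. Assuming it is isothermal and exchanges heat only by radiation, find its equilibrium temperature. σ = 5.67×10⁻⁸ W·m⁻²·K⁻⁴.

T ≈ 85.8 K

First find the stellar flux at distance d: S = L/(4πd²) = 1.10×10²⁴/(4π·(7.06×10¹⁰)²) = 17.56 W/m².
For an isothermal sphere, absorbed (1−a)S·πr² = emitted σ·4πr²·T⁴, so T⁴ = (1−a)S/(4σ).
T⁴ = 0.700·17.56/(4·5.67×10⁻⁸) = 5.420×10⁷ K⁴.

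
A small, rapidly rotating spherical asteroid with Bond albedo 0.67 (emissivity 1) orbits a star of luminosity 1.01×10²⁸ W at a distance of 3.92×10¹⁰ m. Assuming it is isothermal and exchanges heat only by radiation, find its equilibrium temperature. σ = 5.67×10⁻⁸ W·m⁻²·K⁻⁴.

First find the stellar flux at distance d: S = L/(4πd²) = 1.01×10²⁸/(4π·(3.92×10¹⁰)²) = 5.230×10⁵ W/m².
For an isothermal sphere, absorbed (1−a)S·πr² = emitted σ·4πr²·T⁴, so T⁴ = (1−a)S/(4σ).
T⁴ = 0.330·5.230×10⁵/(4·5.67×10⁻⁸) = 7.610×10¹¹ K⁴.

T ≈ 934 K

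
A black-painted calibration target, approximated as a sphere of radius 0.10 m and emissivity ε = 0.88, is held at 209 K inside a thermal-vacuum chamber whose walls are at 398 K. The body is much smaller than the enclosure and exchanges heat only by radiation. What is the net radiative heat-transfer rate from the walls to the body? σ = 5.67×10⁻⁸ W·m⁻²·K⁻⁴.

For a small grey body in a large enclosure: P_net = εσA(T_body⁴ − T_wall⁴).
A = 4πr² = 0.1257 m²; T_body⁴ − T_wall⁴ = 1.908×10⁹ − 2.509×10¹⁰ = -2.318×10¹⁰ K⁴.
|P_net| = 0.88·5.67×10⁻⁸·0.1257·2.318×10¹⁰.

P_net ≈ 145 W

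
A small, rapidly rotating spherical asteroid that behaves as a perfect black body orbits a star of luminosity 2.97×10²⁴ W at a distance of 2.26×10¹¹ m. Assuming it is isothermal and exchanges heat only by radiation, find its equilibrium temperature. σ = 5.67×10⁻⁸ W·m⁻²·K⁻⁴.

T ≈ 67.2 K

First find the stellar flux at distance d: S = L/(4πd²) = 2.97×10²⁴/(4π·(2.26×10¹¹)²) = 4.627 W/m².
For an isothermal sphere, absorbed (1−a)S·πr² = emitted σ·4πr²·T⁴, so T⁴ = (1−a)S/(4σ).
T⁴ = 1.00·4.627/(4·5.67×10⁻⁸) = 2.040×10⁷ K⁴.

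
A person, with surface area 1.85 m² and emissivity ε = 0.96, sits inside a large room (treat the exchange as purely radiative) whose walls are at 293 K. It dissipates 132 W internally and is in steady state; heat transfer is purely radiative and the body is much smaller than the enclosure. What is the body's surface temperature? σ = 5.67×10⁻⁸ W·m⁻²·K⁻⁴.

For a small grey body in a large enclosure, net radiated power = εσA(T⁴ − T_w⁴).
Steady state: P = εσA(T⁴ − T_w⁴) with A = 1.85 m².
T⁴ = P/(εσA) + T_w⁴ = 132/(0.96·5.67×10⁻⁸·1.850) + (293)⁴
    = 1.311×10⁹ + 7.370×10⁹ = 8.681×10⁹ K⁴.

T ≈ 305 K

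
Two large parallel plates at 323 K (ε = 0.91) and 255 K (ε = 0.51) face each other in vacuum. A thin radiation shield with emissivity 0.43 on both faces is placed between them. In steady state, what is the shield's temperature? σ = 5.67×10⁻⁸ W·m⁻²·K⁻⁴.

In steady state the net flux on the hot side equals that on the cold side.
σ(T₁⁴−T_s⁴)/D₁ = σ(T_s⁴−T₂⁴)/D₂, with D₁ = 1/ε₁+1/ε_s−1 = 2.424, D₂ = 1/ε_s+1/ε₂−1 = 3.286.
Solve for T_s⁴: T_s⁴ = (D₂·T₁⁴ + D₁·T₂⁴)/(D₁+D₂) = 8.059×10⁹ K⁴.

T_s ≈ 300 K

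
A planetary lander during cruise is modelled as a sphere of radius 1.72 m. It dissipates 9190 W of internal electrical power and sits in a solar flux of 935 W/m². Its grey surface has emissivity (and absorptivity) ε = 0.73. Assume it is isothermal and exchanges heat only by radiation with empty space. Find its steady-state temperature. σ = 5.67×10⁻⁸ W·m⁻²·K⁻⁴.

At steady state, absorbed solar power + internal power = radiated power.
Absorbed: α·S·A_cross = 0.73·935·9.294 = 6344 W (cross-section πr²).
Total input = 6344 + 9190 = 15530 W.
Radiated: εσ·A_surf·T⁴ with A_surf = 4πr² = 37.18 m².
T⁴ = 15530/(0.73·5.67×10⁻⁸·37.18) = 1.009×10¹⁰ K⁴.

T ≈ 317 K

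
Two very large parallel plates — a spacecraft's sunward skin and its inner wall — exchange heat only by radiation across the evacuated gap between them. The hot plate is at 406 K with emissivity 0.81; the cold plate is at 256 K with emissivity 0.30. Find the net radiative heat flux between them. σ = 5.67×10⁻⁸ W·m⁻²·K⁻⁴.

q ≈ 364 W/m²

For two infinite grey parallel plates, q = σ(T₁⁴ − T₂⁴)/(1/ε₁ + 1/ε₂ − 1).
T₁⁴ − T₂⁴ = 2.717×10¹⁰ − 4.295×10⁹ = 2.288×10¹⁰ K⁴.
1/ε₁ + 1/ε₂ − 1 = 1.235 + 3.333 − 1 = 3.568.
q = 5.67×10⁻⁸ × 2.288×10¹⁰ / 3.568.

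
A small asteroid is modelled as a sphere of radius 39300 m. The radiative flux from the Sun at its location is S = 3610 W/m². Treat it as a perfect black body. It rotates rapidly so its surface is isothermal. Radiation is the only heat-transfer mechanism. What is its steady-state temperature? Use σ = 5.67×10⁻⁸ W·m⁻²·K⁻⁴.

At equilibrium, absorbed power = emitted power.
Absorbing cross-section = πr² = 4.852×10⁹ m²; emitting surface = 4πr² = 1.941×10¹⁰ m² (ratio 4).
S·A_cross = εσ·A_surf·T⁴  ⇒  T⁴ = S/(4σ).
T⁴ = 1.00·3610/(4·5.67×10⁻⁸) = 1.592×10¹⁰ K⁴.
T = (1.592×10¹⁰)^(1/4).

T ≈ 355 K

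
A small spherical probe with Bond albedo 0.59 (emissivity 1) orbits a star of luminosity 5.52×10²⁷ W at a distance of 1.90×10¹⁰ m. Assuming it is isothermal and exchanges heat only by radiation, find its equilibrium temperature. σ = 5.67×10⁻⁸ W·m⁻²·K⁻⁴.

T ≈ 1220 K

First find the stellar flux at distance d: S = L/(4πd²) = 5.52×10²⁷/(4π·(1.90×10¹⁰)²) = 1.217×10⁶ W/m².
For an isothermal sphere, absorbed (1−a)S·πr² = emitted σ·4πr²·T⁴, so T⁴ = (1−a)S/(4σ).
T⁴ = 0.410·1.217×10⁶/(4·5.67×10⁻⁸) = 2.200×10¹² K⁴.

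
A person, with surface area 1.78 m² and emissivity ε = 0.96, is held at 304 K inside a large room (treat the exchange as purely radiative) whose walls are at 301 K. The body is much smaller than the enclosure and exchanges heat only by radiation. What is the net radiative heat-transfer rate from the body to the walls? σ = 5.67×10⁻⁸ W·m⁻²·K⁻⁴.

P_net ≈ 32.2 W

For a small grey body in a large enclosure: P_net = εσA(T_body⁴ − T_wall⁴).
A = 1.78 m²; T_body⁴ − T_wall⁴ = 8.541×10⁹ − 8.209×10⁹ = 3.322×10⁸ K⁴.
|P_net| = 0.96·5.67×10⁻⁸·1.780·3.322×10⁸.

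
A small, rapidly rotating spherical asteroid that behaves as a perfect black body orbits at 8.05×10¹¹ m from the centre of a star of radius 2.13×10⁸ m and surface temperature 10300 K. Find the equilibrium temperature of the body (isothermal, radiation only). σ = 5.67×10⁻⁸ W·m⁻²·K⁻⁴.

T ≈ 118 K

The star's surface emits σT_*⁴; at distance d the flux is S = σT_*⁴(R_*/d)².
S = 5.67×10⁻⁸·(10300)⁴·(2.13×10⁸/8.05×10¹¹)² = 44.68 W/m².
For an isothermal sphere T⁴ = (1−a)S/(4σ) = 1.970×10⁸ K⁴.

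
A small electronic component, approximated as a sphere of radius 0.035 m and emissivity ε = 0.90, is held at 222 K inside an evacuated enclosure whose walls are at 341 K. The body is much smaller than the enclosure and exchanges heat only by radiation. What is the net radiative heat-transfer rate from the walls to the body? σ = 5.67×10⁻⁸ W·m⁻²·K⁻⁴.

For a small grey body in a large enclosure: P_net = εσA(T_body⁴ − T_wall⁴).
A = 4πr² = 0.01539 m²; T_body⁴ − T_wall⁴ = 2.429×10⁹ − 1.352×10¹⁰ = -1.109×10¹⁰ K⁴.
|P_net| = 0.90·5.67×10⁻⁸·0.01539·1.109×10¹⁰.

P_net ≈ 8.71 W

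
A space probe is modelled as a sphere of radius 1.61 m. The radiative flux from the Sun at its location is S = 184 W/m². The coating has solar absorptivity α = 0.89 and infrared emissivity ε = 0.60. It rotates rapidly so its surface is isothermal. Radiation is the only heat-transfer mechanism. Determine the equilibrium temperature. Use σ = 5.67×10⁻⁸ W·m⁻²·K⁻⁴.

T ≈ 186 K

At equilibrium, absorbed power = emitted power.
Absorbing cross-section = πr² = 8.143 m²; emitting surface = 4πr² = 32.57 m² (ratio 4).
αS·A_cross = εσ·A_surf·T⁴  ⇒  T⁴ = αS/(ε·4σ).
T⁴ = 0.890·184/(0.60·4·5.67×10⁻⁸) = 1.203×10⁹ K⁴.
T = (1.203×10⁹)^(1/4).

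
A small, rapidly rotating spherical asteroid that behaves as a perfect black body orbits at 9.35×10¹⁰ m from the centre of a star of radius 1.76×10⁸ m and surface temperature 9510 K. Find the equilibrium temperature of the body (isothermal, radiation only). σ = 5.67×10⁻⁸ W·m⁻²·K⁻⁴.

The star's surface emits σT_*⁴; at distance d the flux is S = σT_*⁴(R_*/d)².
S = 5.67×10⁻⁸·(9510)⁴·(1.76×10⁸/9.35×10¹⁰)² = 1643 W/m².
For an isothermal sphere T⁴ = (1−a)S/(4σ) = 7.245×10⁹ K⁴.

T ≈ 292 K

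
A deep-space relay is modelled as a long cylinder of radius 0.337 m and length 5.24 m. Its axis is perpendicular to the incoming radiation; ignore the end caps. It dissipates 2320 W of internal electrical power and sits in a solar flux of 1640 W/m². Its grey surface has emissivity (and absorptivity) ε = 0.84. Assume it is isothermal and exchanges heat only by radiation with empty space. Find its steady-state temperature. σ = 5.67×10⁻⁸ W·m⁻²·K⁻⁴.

T ≈ 341 K

At steady state, absorbed solar power + internal power = radiated power.
Absorbed: α·S·A_cross = 0.84·1640·3.532 = 4865 W (cross-section 2rL).
Total input = 4865 + 2320 = 7185 W.
Radiated: εσ·A_surf·T⁴ with A_surf = 2πrL = 11.10 m².
T⁴ = 7185/(0.84·5.67×10⁻⁸·11.10) = 1.360×10¹⁰ K⁴.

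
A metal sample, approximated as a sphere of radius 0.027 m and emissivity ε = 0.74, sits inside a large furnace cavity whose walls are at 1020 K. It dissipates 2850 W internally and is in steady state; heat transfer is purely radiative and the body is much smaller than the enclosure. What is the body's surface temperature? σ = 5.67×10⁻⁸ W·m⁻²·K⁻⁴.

For a small grey body in a large enclosure, net radiated power = εσA(T⁴ − T_w⁴).
Steady state: P = εσA(T⁴ − T_w⁴) with A = 4πr² = 0.009161 m².
T⁴ = P/(εσA) + T_w⁴ = 2850/(0.74·5.67×10⁻⁸·0.009161) + (1020)⁴
    = 7.415×10¹² + 1.082×10¹² = 8.497×10¹² K⁴.

T ≈ 1710 K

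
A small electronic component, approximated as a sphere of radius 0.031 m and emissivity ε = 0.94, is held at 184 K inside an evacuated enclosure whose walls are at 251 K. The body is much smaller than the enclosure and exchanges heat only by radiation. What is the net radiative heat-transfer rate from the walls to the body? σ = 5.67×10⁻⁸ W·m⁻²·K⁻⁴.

For a small grey body in a large enclosure: P_net = εσA(T_body⁴ − T_wall⁴).
A = 4πr² = 0.01208 m²; T_body⁴ − T_wall⁴ = 1.146×10⁹ − 3.969×10⁹ = -2.823×10⁹ K⁴.
|P_net| = 0.94·5.67×10⁻⁸·0.01208·2.823×10⁹.

P_net ≈ 1.82 W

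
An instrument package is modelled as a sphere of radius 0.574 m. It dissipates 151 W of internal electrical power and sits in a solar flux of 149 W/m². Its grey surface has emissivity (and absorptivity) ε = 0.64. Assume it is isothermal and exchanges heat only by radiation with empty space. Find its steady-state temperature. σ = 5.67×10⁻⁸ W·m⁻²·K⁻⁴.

At steady state, absorbed solar power + internal power = radiated power.
Absorbed: α·S·A_cross = 0.64·149·1.035 = 98.71 W (cross-section πr²).
Total input = 98.71 + 151 = 249.7 W.
Radiated: εσ·A_surf·T⁴ with A_surf = 4πr² = 4.140 m².
T⁴ = 249.7/(0.64·5.67×10⁻⁸·4.140) = 1.662×10⁹ K⁴.

T ≈ 202 K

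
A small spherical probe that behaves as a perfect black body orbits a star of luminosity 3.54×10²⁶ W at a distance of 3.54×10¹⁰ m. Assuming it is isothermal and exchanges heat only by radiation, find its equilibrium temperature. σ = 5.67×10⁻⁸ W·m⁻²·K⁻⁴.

T ≈ 561 K

First find the stellar flux at distance d: S = L/(4πd²) = 3.54×10²⁶/(4π·(3.54×10¹⁰)²) = 22480 W/m².
For an isothermal sphere, absorbed (1−a)S·πr² = emitted σ·4πr²·T⁴, so T⁴ = (1−a)S/(4σ).
T⁴ = 1.00·22480/(4·5.67×10⁻⁸) = 9.912×10¹⁰ K⁴.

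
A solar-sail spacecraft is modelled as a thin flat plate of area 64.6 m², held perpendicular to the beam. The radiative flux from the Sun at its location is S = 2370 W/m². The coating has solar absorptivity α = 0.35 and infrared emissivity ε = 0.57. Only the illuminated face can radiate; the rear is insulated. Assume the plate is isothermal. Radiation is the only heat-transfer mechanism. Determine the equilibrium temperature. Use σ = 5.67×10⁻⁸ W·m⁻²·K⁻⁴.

At equilibrium, absorbed power = emitted power.
Absorbing cross-section = A = 64.60 m²; emitting surface = A = 64.60 m² (ratio 1).
αS·A_cross = εσ·A_surf·T⁴  ⇒  T⁴ = αS/(ε·1σ).
T⁴ = 0.350·2370/(0.57·1·5.67×10⁻⁸) = 2.567×10¹⁰ K⁴.
T = (2.567×10¹⁰)^(1/4).

T ≈ 400 K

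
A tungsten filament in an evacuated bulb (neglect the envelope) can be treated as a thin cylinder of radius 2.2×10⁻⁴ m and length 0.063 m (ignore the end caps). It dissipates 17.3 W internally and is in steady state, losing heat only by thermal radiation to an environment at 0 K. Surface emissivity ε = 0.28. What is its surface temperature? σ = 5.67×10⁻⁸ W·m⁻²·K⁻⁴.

T ≈ 1880 K

Steady state: internal power = radiated power, P = εσA T⁴.
Radiating area A = 2πrL = 8.708×10⁻⁵ m².
T⁴ = P/(εσA) = 17.3/(0.28·5.67×10⁻⁸·8.708×10⁻⁵) = 1.251×10¹³ K⁴.
T = (1.251×10¹³)^(1/4).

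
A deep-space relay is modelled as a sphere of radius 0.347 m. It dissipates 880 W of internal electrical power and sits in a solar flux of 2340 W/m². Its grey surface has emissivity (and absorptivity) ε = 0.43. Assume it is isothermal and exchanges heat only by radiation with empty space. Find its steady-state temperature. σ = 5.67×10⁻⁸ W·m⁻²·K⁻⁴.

T ≈ 430 K

At steady state, absorbed solar power + internal power = radiated power.
Absorbed: α·S·A_cross = 0.43·2340·0.3783 = 380.6 W (cross-section πr²).
Total input = 380.6 + 880 = 1261 W.
Radiated: εσ·A_surf·T⁴ with A_surf = 4πr² = 1.513 m².
T⁴ = 1261/(0.43·5.67×10⁻⁸·1.513) = 3.417×10¹⁰ K⁴.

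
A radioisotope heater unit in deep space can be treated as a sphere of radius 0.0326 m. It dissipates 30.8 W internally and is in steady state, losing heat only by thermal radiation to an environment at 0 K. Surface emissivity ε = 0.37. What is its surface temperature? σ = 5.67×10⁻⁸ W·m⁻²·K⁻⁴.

T ≈ 576 K

Steady state: internal power = radiated power, P = εσA T⁴.
Radiating area A = 4πr² = 0.01336 m².
T⁴ = P/(εσA) = 30.8/(0.37·5.67×10⁻⁸·0.01336) = 1.099×10¹¹ K⁴.
T = (1.099×10¹¹)^(1/4).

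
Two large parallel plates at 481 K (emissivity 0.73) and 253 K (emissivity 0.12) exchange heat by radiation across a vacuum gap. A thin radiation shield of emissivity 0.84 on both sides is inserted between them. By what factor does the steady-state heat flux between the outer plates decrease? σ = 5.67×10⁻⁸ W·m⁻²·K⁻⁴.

Without shield: q₀ = σΔ(T⁴)/(1/ε₁+1/ε₂−1) with denominator 8.703.
With shield the two gaps are in series; the resistances add: (1/ε₁+1/ε_s−1)+(1/ε_s+1/ε₂−1) = 1.560+8.524 = 10.08.
Heat-flux ratio q₀/q = 10.08/8.703.

factor ≈ 1.16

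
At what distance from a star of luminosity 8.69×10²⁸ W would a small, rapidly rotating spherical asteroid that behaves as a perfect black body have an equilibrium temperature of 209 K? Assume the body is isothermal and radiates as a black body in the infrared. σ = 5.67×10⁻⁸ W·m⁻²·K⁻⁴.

d ≈ 4.00×10¹² m

For an isothermal black-emitting sphere, (1−a)S·πr² = σ·4πr²·T⁴ ⇒ S = 4σT⁴/(1−a).
S = 4·5.67×10⁻⁸·(209)⁴/1.00 = 432.7 W/m².
Flux falls as S = L/(4πd²), so d = √(L/(4πS)) = √(8.69×10²⁸/(4π·432.7)).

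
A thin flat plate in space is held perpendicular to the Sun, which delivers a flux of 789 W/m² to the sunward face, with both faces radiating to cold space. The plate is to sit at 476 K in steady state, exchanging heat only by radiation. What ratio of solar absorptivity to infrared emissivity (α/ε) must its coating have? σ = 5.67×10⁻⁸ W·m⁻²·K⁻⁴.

Balance: αS·A = εσ·2A·T⁴ ⇒ α/ε = 2σT⁴/S.
α/ε = 2·5.67×10⁻⁸·(476)⁴/789 = 2·5.67×10⁻⁸·5.134×10¹⁰/789.

α/ε ≈ 7.38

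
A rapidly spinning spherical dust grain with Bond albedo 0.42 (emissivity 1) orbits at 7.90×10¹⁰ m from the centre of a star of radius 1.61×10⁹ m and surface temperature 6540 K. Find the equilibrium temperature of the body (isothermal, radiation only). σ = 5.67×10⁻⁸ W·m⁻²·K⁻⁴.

The star's surface emits σT_*⁴; at distance d the flux is S = σT_*⁴(R_*/d)².
S = 5.67×10⁻⁸·(6540)⁴·(1.61×10⁹/7.90×10¹⁰)² = 43080 W/m².
For an isothermal sphere T⁴ = (1−a)S/(4σ) = 1.102×10¹¹ K⁴.

T ≈ 576 K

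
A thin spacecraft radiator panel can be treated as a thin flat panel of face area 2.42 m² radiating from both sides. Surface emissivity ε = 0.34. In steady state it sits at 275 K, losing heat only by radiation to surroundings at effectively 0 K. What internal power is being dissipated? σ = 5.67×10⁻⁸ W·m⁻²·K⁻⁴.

Steady state: P = εσA T⁴.
A = 2·2.42 = 4.840 m²; T⁴ = (275)⁴ = 5.719×10⁹ K⁴.
P = 0.34 × 5.67×10⁻⁸ × 4.840 × 5.719×10⁹.

P ≈ 534 W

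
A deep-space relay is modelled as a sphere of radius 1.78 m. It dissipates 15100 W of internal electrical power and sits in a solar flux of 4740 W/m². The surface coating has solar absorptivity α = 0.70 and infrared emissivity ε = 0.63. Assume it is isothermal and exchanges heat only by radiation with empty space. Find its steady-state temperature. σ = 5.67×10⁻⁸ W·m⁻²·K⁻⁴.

At steady state, absorbed solar power + internal power = radiated power.
Absorbed: α·S·A_cross = 0.70·4740·9.954 = 33030 W (cross-section πr²).
Total input = 33030 + 15100 = 48130 W.
Radiated: εσ·A_surf·T⁴ with A_surf = 4πr² = 39.82 m².
T⁴ = 48130/(0.63·5.67×10⁻⁸·39.82) = 3.384×10¹⁰ K⁴.

T ≈ 429 K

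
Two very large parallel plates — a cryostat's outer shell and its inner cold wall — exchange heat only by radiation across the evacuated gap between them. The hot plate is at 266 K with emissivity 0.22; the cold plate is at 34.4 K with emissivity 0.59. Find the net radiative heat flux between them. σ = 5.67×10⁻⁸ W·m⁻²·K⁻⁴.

q ≈ 54.2 W/m²

For two infinite grey parallel plates, q = σ(T₁⁴ − T₂⁴)/(1/ε₁ + 1/ε₂ − 1).
T₁⁴ − T₂⁴ = 5.006×10⁹ − 1.400×10⁶ = 5.005×10⁹ K⁴.
1/ε₁ + 1/ε₂ − 1 = 4.545 + 1.695 − 1 = 5.240.
q = 5.67×10⁻⁸ × 5.005×10⁹ / 5.240.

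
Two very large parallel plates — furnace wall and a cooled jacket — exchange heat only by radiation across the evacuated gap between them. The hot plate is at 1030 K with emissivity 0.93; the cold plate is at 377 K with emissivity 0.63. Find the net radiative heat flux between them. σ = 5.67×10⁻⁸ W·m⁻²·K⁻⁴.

For two infinite grey parallel plates, q = σ(T₁⁴ − T₂⁴)/(1/ε₁ + 1/ε₂ − 1).
T₁⁴ − T₂⁴ = 1.126×10¹² − 2.020×10¹⁰ = 1.105×10¹² K⁴.
1/ε₁ + 1/ε₂ − 1 = 1.075 + 1.587 − 1 = 1.663.
q = 5.67×10⁻⁸ × 1.105×10¹² / 1.663.

q ≈ 37700 W/m²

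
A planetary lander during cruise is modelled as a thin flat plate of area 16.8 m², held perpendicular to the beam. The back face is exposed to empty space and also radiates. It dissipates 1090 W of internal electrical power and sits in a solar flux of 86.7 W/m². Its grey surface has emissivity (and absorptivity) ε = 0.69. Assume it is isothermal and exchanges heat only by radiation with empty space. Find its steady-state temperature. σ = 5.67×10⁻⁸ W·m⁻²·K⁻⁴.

At steady state, absorbed solar power + internal power = radiated power.
Absorbed: α·S·A_cross = 0.69·86.7·16.80 = 1005 W (cross-section A).
Total input = 1005 + 1090 = 2095 W.
Radiated: εσ·A_surf·T⁴ with A_surf = 2A = 33.60 m².
T⁴ = 2095/(0.69·5.67×10⁻⁸·33.60) = 1.594×10⁹ K⁴.

T ≈ 200 K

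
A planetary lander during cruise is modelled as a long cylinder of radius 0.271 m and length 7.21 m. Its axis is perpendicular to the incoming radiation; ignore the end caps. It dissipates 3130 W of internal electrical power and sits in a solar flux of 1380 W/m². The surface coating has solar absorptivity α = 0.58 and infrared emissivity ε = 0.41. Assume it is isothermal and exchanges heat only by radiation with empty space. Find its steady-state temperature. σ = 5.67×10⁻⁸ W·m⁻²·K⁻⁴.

T ≈ 385 K

At steady state, absorbed solar power + internal power = radiated power.
Absorbed: α·S·A_cross = 0.58·1380·3.908 = 3128 W (cross-section 2rL).
Total input = 3128 + 3130 = 6258 W.
Radiated: εσ·A_surf·T⁴ with A_surf = 2πrL = 12.28 m².
T⁴ = 6258/(0.41·5.67×10⁻⁸·12.28) = 2.193×10¹⁰ K⁴.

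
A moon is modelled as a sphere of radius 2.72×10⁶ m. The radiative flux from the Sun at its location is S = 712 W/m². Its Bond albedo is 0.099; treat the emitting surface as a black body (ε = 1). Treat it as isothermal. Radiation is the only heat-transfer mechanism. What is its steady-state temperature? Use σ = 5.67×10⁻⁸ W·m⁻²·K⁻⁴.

At equilibrium, absorbed power = emitted power.
Absorbing cross-section = πr² = 2.324×10¹³ m²; emitting surface = 4πr² = 9.297×10¹³ m² (ratio 4).
(1−a)S·A_cross = εσ·A_surf·T⁴  ⇒  T⁴ = (1−a)S/(4σ).
T⁴ = 0.901·712/(4·5.67×10⁻⁸) = 2.829×10⁹ K⁴.
T = (2.829×10⁹)^(1/4).

T ≈ 231 K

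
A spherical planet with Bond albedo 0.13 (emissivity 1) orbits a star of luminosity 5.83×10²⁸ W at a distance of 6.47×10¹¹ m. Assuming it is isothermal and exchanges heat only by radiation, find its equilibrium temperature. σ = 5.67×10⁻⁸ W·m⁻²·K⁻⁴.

T ≈ 454 K

First find the stellar flux at distance d: S = L/(4πd²) = 5.83×10²⁸/(4π·(6.47×10¹¹)²) = 11080 W/m².
For an isothermal sphere, absorbed (1−a)S·πr² = emitted σ·4πr²·T⁴, so T⁴ = (1−a)S/(4σ).
T⁴ = 0.870·11080/(4·5.67×10⁻⁸) = 4.251×10¹⁰ K⁴.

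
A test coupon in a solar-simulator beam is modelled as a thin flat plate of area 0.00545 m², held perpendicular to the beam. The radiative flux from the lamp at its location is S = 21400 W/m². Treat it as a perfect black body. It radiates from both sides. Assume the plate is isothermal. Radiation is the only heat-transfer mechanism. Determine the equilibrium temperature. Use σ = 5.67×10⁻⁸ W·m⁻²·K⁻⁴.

T ≈ 659 K

At equilibrium, absorbed power = emitted power.
Absorbing cross-section = A = 0.005450 m²; emitting surface = 2A = 0.01090 m² (ratio 2).
S·A_cross = εσ·A_surf·T⁴  ⇒  T⁴ = S/(2σ).
T⁴ = 1.00·21400/(2·5.67×10⁻⁸) = 1.887×10¹¹ K⁴.
T = (1.887×10¹¹)^(1/4).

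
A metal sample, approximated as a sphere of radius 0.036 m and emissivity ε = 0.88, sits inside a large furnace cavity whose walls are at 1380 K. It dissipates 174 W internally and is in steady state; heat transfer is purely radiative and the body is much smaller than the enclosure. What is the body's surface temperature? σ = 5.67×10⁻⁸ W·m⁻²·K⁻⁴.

For a small grey body in a large enclosure, net radiated power = εσA(T⁴ − T_w⁴).
Steady state: P = εσA(T⁴ − T_w⁴) with A = 4πr² = 0.01629 m².
T⁴ = P/(εσA) + T_w⁴ = 174/(0.88·5.67×10⁻⁸·0.01629) + (1380)⁴
    = 2.141×10¹¹ + 3.627×10¹² = 3.841×10¹² K⁴.

T ≈ 1400 K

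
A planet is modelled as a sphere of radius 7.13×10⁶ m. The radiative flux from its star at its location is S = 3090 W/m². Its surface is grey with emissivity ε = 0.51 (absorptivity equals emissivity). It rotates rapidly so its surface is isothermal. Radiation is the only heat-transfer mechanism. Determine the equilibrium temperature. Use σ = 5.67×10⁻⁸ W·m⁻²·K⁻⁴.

At equilibrium, absorbed power = emitted power.
Absorbing cross-section = πr² = 1.597×10¹⁴ m²; emitting surface = 4πr² = 6.388×10¹⁴ m² (ratio 4).
εS·A_cross = εσ·A_surf·T⁴  ⇒  T⁴ = S/(4σ)   (ε cancels).
T⁴ = 3090/(4·5.67×10⁻⁸) = 1.362×10¹⁰ K⁴.
T = (1.362×10¹⁰)^(1/4).

T ≈ 342 K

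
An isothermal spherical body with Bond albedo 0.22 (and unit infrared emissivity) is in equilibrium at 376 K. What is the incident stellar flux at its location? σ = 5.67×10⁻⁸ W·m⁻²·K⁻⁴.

(1−a)S·πr² = σ·4πr²·T⁴ ⇒ S = 4σT⁴/(1−a).
S = 4·5.67×10⁻⁸·1.999×10¹⁰/0.780.

S ≈ 5810 W/m²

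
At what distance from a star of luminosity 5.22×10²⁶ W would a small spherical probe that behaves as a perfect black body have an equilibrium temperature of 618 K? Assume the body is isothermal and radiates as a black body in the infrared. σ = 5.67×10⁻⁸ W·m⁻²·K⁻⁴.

d ≈ 3.54×10¹⁰ m

For an isothermal black-emitting sphere, (1−a)S·πr² = σ·4πr²·T⁴ ⇒ S = 4σT⁴/(1−a).
S = 4·5.67×10⁻⁸·(618)⁴/1.00 = 33080 W/m².
Flux falls as S = L/(4πd²), so d = √(L/(4πS)) = √(5.22×10²⁶/(4π·33080)).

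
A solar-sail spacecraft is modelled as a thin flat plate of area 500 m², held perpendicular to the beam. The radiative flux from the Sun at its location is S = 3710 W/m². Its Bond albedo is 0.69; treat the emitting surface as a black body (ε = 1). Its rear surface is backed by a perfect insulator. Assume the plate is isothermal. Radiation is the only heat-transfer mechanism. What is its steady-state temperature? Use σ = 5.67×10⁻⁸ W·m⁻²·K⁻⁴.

At equilibrium, absorbed power = emitted power.
Absorbing cross-section = A = 500.0 m²; emitting surface = A = 500.0 m² (ratio 1).
(1−a)S·A_cross = εσ·A_surf·T⁴  ⇒  T⁴ = (1−a)S/(1σ).
T⁴ = 0.310·3710/(1·5.67×10⁻⁸) = 2.028×10¹⁰ K⁴.
T = (2.028×10¹⁰)^(1/4).

T ≈ 377 K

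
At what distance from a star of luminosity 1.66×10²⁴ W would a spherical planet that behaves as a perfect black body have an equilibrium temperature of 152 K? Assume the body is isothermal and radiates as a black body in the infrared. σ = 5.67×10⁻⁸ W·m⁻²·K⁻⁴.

For an isothermal black-emitting sphere, (1−a)S·πr² = σ·4πr²·T⁴ ⇒ S = 4σT⁴/(1−a).
S = 4·5.67×10⁻⁸·(152)⁴/1.00 = 121.1 W/m².
Flux falls as S = L/(4πd²), so d = √(L/(4πS)) = √(1.66×10²⁴/(4π·121.1)).

d ≈ 3.30×10¹⁰ m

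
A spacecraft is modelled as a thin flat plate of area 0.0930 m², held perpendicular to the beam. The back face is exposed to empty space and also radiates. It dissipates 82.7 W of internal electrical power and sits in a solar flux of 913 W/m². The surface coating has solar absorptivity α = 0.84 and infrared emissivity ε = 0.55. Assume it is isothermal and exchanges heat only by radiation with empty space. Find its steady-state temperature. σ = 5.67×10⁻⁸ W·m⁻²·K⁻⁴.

T ≈ 404 K

At steady state, absorbed solar power + internal power = radiated power.
Absorbed: α·S·A_cross = 0.84·913·0.09300 = 71.32 W (cross-section A).
Total input = 71.32 + 82.7 = 154.0 W.
Radiated: εσ·A_surf·T⁴ with A_surf = 2A = 0.1860 m².
T⁴ = 154.0/(0.55·5.67×10⁻⁸·0.1860) = 2.655×10¹⁰ K⁴.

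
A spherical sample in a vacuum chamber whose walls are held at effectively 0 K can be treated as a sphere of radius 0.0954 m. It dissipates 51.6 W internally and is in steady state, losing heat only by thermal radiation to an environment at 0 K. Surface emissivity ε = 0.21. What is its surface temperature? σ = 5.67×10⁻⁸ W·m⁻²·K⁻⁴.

T ≈ 441 K

Steady state: internal power = radiated power, P = εσA T⁴.
Radiating area A = 4πr² = 0.1144 m².
T⁴ = P/(εσA) = 51.6/(0.21·5.67×10⁻⁸·0.1144) = 3.789×10¹⁰ K⁴.
T = (3.789×10¹⁰)^(1/4).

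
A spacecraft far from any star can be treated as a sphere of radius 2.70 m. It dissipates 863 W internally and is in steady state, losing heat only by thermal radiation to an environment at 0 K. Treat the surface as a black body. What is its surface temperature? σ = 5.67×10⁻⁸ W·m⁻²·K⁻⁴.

Steady state: internal power = radiated power, P = εσA T⁴.
Radiating area A = 4πr² = 91.61 m².
T⁴ = P/(εσA) = 863/(1.0·5.67×10⁻⁸·91.61) = 1.661×10⁸ K⁴.
T = (1.661×10⁸)^(1/4).

T ≈ 114 K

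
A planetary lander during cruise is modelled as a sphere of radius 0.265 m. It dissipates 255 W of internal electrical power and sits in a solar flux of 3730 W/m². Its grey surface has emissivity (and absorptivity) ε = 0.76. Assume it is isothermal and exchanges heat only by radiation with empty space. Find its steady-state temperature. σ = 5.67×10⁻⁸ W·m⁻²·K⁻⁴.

At steady state, absorbed solar power + internal power = radiated power.
Absorbed: α·S·A_cross = 0.76·3730·0.2206 = 625.4 W (cross-section πr²).
Total input = 625.4 + 255 = 880.4 W.
Radiated: εσ·A_surf·T⁴ with A_surf = 4πr² = 0.8825 m².
T⁴ = 880.4/(0.76·5.67×10⁻⁸·0.8825) = 2.315×10¹⁰ K⁴.

T ≈ 390 K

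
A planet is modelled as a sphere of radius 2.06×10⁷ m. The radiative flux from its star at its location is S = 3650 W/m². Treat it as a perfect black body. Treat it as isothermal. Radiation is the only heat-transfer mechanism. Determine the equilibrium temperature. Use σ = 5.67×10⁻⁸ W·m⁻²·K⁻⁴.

T ≈ 356 K

At equilibrium, absorbed power = emitted power.
Absorbing cross-section = πr² = 1.333×10¹⁵ m²; emitting surface = 4πr² = 5.333×10¹⁵ m² (ratio 4).
S·A_cross = εσ·A_surf·T⁴  ⇒  T⁴ = S/(4σ).
T⁴ = 1.00·3650/(4·5.67×10⁻⁸) = 1.609×10¹⁰ K⁴.
T = (1.609×10¹⁰)^(1/4).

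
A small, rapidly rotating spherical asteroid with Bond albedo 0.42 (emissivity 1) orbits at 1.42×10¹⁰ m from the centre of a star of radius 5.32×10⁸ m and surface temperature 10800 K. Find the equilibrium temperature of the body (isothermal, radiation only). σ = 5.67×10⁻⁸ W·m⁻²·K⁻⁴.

T ≈ 1290 K

The star's surface emits σT_*⁴; at distance d the flux is S = σT_*⁴(R_*/d)².
S = 5.67×10⁻⁸·(10800)⁴·(5.32×10⁸/1.42×10¹⁰)² = 1.083×10⁶ W/m².
For an isothermal sphere T⁴ = (1−a)S/(4σ) = 2.769×10¹² K⁴.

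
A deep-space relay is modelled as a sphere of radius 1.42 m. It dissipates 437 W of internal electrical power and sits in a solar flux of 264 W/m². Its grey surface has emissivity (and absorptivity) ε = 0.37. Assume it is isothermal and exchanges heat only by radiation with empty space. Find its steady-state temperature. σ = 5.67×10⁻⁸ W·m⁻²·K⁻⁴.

At steady state, absorbed solar power + internal power = radiated power.
Absorbed: α·S·A_cross = 0.37·264·6.335 = 618.8 W (cross-section πr²).
Total input = 618.8 + 437 = 1056 W.
Radiated: εσ·A_surf·T⁴ with A_surf = 4πr² = 25.34 m².
T⁴ = 1056/(0.37·5.67×10⁻⁸·25.34) = 1.986×10⁹ K⁴.

T ≈ 211 K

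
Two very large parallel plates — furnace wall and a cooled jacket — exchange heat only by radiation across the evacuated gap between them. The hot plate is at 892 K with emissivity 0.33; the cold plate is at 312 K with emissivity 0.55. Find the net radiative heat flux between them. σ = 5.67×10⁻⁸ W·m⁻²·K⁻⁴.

For two infinite grey parallel plates, q = σ(T₁⁴ − T₂⁴)/(1/ε₁ + 1/ε₂ − 1).
T₁⁴ − T₂⁴ = 6.331×10¹¹ − 9.476×10⁹ = 6.236×10¹¹ K⁴.
1/ε₁ + 1/ε₂ − 1 = 3.030 + 1.818 − 1 = 3.848.
q = 5.67×10⁻⁸ × 6.236×10¹¹ / 3.848.

q ≈ 9190 W/m²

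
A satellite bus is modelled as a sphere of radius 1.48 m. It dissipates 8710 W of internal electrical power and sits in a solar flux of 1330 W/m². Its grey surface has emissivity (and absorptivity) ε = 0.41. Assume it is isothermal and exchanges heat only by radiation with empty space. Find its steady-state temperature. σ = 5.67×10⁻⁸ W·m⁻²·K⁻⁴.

T ≈ 374 K

At steady state, absorbed solar power + internal power = radiated power.
Absorbed: α·S·A_cross = 0.41·1330·6.881 = 3752 W (cross-section πr²).
Total input = 3752 + 8710 = 12460 W.
Radiated: εσ·A_surf·T⁴ with A_surf = 4πr² = 27.53 m².
T⁴ = 12460/(0.41·5.67×10⁻⁸·27.53) = 1.948×10¹⁰ K⁴.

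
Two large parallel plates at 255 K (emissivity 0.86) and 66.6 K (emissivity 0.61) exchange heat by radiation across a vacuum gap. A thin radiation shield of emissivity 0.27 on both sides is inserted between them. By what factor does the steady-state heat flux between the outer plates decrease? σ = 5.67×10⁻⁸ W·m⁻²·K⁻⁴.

factor ≈ 4.56

Without shield: q₀ = σΔ(T⁴)/(1/ε₁+1/ε₂−1) with denominator 1.802.
With shield the two gaps are in series; the resistances add: (1/ε₁+1/ε_s−1)+(1/ε_s+1/ε₂−1) = 3.866+4.343 = 8.210.
Heat-flux ratio q₀/q = 8.210/1.802.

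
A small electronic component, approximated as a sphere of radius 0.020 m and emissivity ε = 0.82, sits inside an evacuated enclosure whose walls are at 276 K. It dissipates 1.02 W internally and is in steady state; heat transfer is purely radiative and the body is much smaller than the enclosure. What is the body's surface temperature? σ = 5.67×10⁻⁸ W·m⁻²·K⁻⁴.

For a small grey body in a large enclosure, net radiated power = εσA(T⁴ − T_w⁴).
Steady state: P = εσA(T⁴ − T_w⁴) with A = 4πr² = 0.005027 m².
T⁴ = P/(εσA) + T_w⁴ = 1.02/(0.82·5.67×10⁻⁸·0.005027) + (276)⁴
    = 4.364×10⁹ + 5.803×10⁹ = 1.017×10¹⁰ K⁴.

T ≈ 318 K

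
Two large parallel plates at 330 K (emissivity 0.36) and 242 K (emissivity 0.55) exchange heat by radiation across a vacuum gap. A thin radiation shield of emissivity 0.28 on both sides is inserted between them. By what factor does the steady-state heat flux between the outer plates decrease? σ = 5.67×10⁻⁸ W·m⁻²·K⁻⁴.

factor ≈ 2.71

Without shield: q₀ = σΔ(T⁴)/(1/ε₁+1/ε₂−1) with denominator 3.596.
With shield the two gaps are in series; the resistances add: (1/ε₁+1/ε_s−1)+(1/ε_s+1/ε₂−1) = 5.349+4.390 = 9.739.
Heat-flux ratio q₀/q = 9.739/3.596.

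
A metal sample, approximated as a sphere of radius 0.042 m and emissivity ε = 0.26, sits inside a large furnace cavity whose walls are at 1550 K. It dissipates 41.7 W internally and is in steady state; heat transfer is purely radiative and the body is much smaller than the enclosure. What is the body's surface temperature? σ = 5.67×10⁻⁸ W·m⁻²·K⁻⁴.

For a small grey body in a large enclosure, net radiated power = εσA(T⁴ − T_w⁴).
Steady state: P = εσA(T⁴ − T_w⁴) with A = 4πr² = 0.02217 m².
T⁴ = P/(εσA) + T_w⁴ = 41.7/(0.26·5.67×10⁻⁸·0.02217) + (1550)⁴
    = 1.276×10¹¹ + 5.772×10¹² = 5.900×10¹² K⁴.

T ≈ 1560 K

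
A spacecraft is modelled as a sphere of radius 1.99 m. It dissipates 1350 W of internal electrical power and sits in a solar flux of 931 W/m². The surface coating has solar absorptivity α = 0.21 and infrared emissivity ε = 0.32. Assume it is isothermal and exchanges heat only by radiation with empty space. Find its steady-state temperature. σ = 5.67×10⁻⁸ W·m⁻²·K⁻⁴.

At steady state, absorbed solar power + internal power = radiated power.
Absorbed: α·S·A_cross = 0.21·931·12.44 = 2432 W (cross-section πr²).
Total input = 2432 + 1350 = 3782 W.
Radiated: εσ·A_surf·T⁴ with A_surf = 4πr² = 49.76 m².
T⁴ = 3782/(0.32·5.67×10⁻⁸·49.76) = 4.189×10⁹ K⁴.

T ≈ 254 K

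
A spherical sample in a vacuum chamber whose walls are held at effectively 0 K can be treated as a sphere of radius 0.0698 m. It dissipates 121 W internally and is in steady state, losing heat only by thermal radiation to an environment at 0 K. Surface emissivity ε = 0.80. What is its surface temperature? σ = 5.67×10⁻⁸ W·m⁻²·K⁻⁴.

T ≈ 457 K

Steady state: internal power = radiated power, P = εσA T⁴.
Radiating area A = 4πr² = 0.06122 m².
T⁴ = P/(εσA) = 121/(0.80·5.67×10⁻⁸·0.06122) = 4.357×10¹⁰ K⁴.
T = (4.357×10¹⁰)^(1/4).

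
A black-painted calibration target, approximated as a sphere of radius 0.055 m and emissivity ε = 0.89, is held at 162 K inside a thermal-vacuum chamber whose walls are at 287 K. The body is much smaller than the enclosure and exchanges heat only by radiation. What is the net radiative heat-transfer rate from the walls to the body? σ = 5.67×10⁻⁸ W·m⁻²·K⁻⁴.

P_net ≈ 11.7 W

For a small grey body in a large enclosure: P_net = εσA(T_body⁴ − T_wall⁴).
A = 4πr² = 0.03801 m²; T_body⁴ − T_wall⁴ = 6.887×10⁸ − 6.785×10⁹ = -6.096×10⁹ K⁴.
|P_net| = 0.89·5.67×10⁻⁸·0.03801·6.096×10⁹.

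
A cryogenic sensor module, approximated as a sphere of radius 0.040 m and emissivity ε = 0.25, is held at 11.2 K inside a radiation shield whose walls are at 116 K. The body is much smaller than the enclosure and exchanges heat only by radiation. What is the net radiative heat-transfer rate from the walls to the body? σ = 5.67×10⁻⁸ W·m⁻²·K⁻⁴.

P_net ≈ 0.0516 W

For a small grey body in a large enclosure: P_net = εσA(T_body⁴ − T_wall⁴).
A = 4πr² = 0.02011 m²; T_body⁴ − T_wall⁴ = 15740 − 1.811×10⁸ = -1.810×10⁸ K⁴.
|P_net| = 0.25·5.67×10⁻⁸·0.02011·1.810×10⁸.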